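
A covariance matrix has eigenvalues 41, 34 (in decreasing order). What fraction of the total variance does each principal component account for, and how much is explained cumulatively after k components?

Step 1 — total variance = trace(Sigma) = Σ λ_i = 41 + 34 = 75.

Step 2 — fraction explained by component i = λ_i / Σ λ:
  PC1: 41/75 = 0.5467
  PC2: 34/75 = 0.4533

Step 3 — cumulative fraction after k components = (λ_1 + ... + λ_k) / Σ λ:
  k = 1: 41/75 = 0.5467
  k = 2: (41 + 34)/75 = 75/75 = 1

Summary (fraction, with percent):

explained: PC1 0.5467 (54.67%), PC2 0.4533 (45.33%);  cumulative: 0.5467, 1


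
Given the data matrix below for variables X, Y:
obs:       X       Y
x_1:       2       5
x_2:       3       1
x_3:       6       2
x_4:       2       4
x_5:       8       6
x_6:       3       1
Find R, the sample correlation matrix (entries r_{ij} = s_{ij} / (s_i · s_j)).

Step 1 — column means:
  mean(X) = (2 + 3 + 6 + 2 + 8 + 3) / 6 = 24/6 = 4
  mean(Y) = (5 + 1 + 2 + 4 + 6 + 1) / 6 = 19/6 = 3.1667

Step 2 — sample variances and covariances s[i,j] = (1/(n-1)) · Σ_k (x_{k,i} - mean_i) · (x_{k,j} - mean_j), with n-1 = 5:
  s[X,X] = ((-2)·(-2) + (-1)·(-1) + (2)·(2) + (-2)·(-2) + (4)·(4) + (-1)·(-1)) / 5 = 30/5 = 6
  s[X,Y] = ((-2)·(1.8333) + (-1)·(-2.1667) + (2)·(-1.1667) + (-2)·(0.8333) + (4)·(2.8333) + (-1)·(-2.1667)) / 5 = 8/5 = 1.6
  s[Y,Y] = ((1.8333)·(1.8333) + (-2.1667)·(-2.1667) + (-1.1667)·(-1.1667) + (0.8333)·(0.8333) + (2.8333)·(2.8333) + (-2.1667)·(-2.1667)) / 5 = 22.8333/5 = 4.5667
  Sample standard deviations s_i = √(s[i,i]):
  s(X) = √(6) = 2.4495
  s(Y) = √(4.5667) = 2.137

Step 3 — r_{ij} = s_{ij} / (s_i · s_j):
  r[X,X] = 1 (diagonal).
  r[X,Y] = 1.6 / (2.4495 · 2.137) = 1.6 / 5.2345 = 0.3057
  r[Y,Y] = 1 (diagonal).

R is symmetric with unit diagonal. Assembling:

R = [[1, 0.3057],
 [0.3057, 1]]


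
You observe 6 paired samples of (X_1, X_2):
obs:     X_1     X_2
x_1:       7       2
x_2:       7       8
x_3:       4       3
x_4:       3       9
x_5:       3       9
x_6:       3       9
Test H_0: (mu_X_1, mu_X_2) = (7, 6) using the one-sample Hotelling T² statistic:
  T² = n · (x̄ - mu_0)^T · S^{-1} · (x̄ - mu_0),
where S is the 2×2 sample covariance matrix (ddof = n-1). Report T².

Step 1 — sample mean vector:
  mean(X_1) = (7 + 7 + 4 + 3 + 3 + 3) / 6 = 27/6 = 4.5
  mean(X_2) = (2 + 8 + 3 + 9 + 9 + 9) / 6 = 40/6 = 6.6667
  x̄ = (4.5, 6.6667),  deviation x̄ - mu_0 = (4.5, 6.6667) - (7, 6) = (-2.5, 0.6667).

Step 2 — sample covariance matrix, S[i,j] = (1/(n-1)) · Σ_k (x_{k,i} - mean_i) · (x_{k,j} - mean_j), divisor n-1 = 5:
  S[X_1,X_1] = ((2.5)·(2.5) + (2.5)·(2.5) + (-0.5)·(-0.5) + (-1.5)·(-1.5) + (-1.5)·(-1.5) + (-1.5)·(-1.5)) / 5 = 19.5/5 = 3.9
  S[X_1,X_2] = ((2.5)·(-4.6667) + (2.5)·(1.3333) + (-0.5)·(-3.6667) + (-1.5)·(2.3333) + (-1.5)·(2.3333) + (-1.5)·(2.3333)) / 5 = -17/5 = -3.4
  S[X_2,X_2] = ((-4.6667)·(-4.6667) + (1.3333)·(1.3333) + (-3.6667)·(-3.6667) + (2.3333)·(2.3333) + (2.3333)·(2.3333) + (2.3333)·(2.3333)) / 5 = 53.3333/5 = 10.6667
  S = [[3.9, -3.4],
 [-3.4, 10.6667]].

Step 3 — invert S. det(S) = 3.9·10.6667 - (-3.4)² = 30.04.
  S^{-1} = (1/det) · [[d, -b], [-b, a]] = [[0.3551, 0.1132],
 [0.1132, 0.1298]].

Step 4 — quadratic form (x̄ - mu_0)^T · S^{-1} · (x̄ - mu_0):
  S^{-1} · (x̄ - mu_0) = (-0.8123, -0.1964),
  (x̄ - mu_0)^T · [...] = (-2.5)·(-0.8123) + (0.6667)·(-0.1964) = 1.8997.

Step 5 — scale by n: T² = 6 · 1.8997 = 11.3981.

T² ≈ 11.3981


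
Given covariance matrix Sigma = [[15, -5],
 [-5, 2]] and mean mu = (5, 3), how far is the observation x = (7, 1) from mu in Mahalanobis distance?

Step 1 — centre the observation: (x - mu) = (2, -2).

Step 2 — invert Sigma. det(Sigma) = 15·2 - (-5)² = 5.
  Sigma^{-1} = (1/det) · [[d, -b], [-b, a]] = [[0.4, 1],
 [1, 3]].

Step 3 — form the quadratic (x - mu)^T · Sigma^{-1} · (x - mu):
  Sigma^{-1} · (x - mu) = (-1.2, -4).
  (x - mu)^T · [Sigma^{-1} · (x - mu)] = (2)·(-1.2) + (-2)·(-4) = 5.6.

Step 4 — take square root: d = √(5.6) ≈ 2.3664.

d(x, mu) = √(5.6) ≈ 2.3664


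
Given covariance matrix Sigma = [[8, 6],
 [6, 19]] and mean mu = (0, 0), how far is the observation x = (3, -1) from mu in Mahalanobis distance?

Step 1 — centre the observation: (x - mu) = (3, -1).

Step 2 — invert Sigma. det(Sigma) = 8·19 - (6)² = 116.
  Sigma^{-1} = (1/det) · [[d, -b], [-b, a]] = [[0.1638, -0.0517],
 [-0.0517, 0.069]].

Step 3 — form the quadratic (x - mu)^T · Sigma^{-1} · (x - mu):
  Sigma^{-1} · (x - mu) = (0.5431, -0.2241).
  (x - mu)^T · [Sigma^{-1} · (x - mu)] = (3)·(0.5431) + (-1)·(-0.2241) = 1.8534.

Step 4 — take square root: d = √(1.8534) ≈ 1.3614.

d(x, mu) = √(1.8534) ≈ 1.3614


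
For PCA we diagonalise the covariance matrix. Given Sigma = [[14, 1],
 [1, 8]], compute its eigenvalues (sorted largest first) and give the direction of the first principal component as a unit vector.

Step 1 — characteristic polynomial of 2×2 Sigma:
  det(Sigma - λI) = λ² - trace · λ + det = 0.
  trace = 14 + 8 = 22, det = 14·8 - (1)² = 111.
Step 2 — discriminant:
  Δ = trace² - 4·det = 484 - 444 = 40.
Step 3 — eigenvalues:
  λ = (trace ± √Δ)/2 = (22 ± 6.3246)/2,
  λ_1 = 14.1623,  λ_2 = 7.8377.

Step 4 — unit eigenvector for λ_1: solve (Sigma - λ_1 I)v = 0. First row:
  (14 - 14.1623)·v_x + (1)·v_y = 0, i.e. (-0.1623)·v_x + (1)·v_y = 0,
  so v ∝ (b, λ_1 - a) = (1, 0.1623) = u.
  ||u|| = √((1)² + (0.1623)²) = √(1.0263) ≈ 1.0131,
  v_1 = u/||u|| ≈ (0.9871, 0.1602) (||v_1|| = 1).

λ_1 = 14.1623,  λ_2 = 7.8377;  v_1 ≈ (0.9871, 0.1602)


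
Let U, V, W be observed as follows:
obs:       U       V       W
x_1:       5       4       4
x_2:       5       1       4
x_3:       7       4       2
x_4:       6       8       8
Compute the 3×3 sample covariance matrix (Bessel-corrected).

Step 1 — column means:
  mean(U) = (5 + 5 + 7 + 6) / 4 = 23/4 = 5.75
  mean(V) = (4 + 1 + 4 + 8) / 4 = 17/4 = 4.25
  mean(W) = (4 + 4 + 2 + 8) / 4 = 18/4 = 4.5

Step 2 — sample covariance S[i,j] = (1/(n-1)) · Σ_k (x_{k,i} - mean_i) · (x_{k,j} - mean_j), with n-1 = 3.
  S[U,U] = ((-0.75)·(-0.75) + (-0.75)·(-0.75) + (1.25)·(1.25) + (0.25)·(0.25)) / 3 = 2.75/3 = 0.9167
  S[U,V] = ((-0.75)·(-0.25) + (-0.75)·(-3.25) + (1.25)·(-0.25) + (0.25)·(3.75)) / 3 = 3.25/3 = 1.0833
  S[U,W] = ((-0.75)·(-0.5) + (-0.75)·(-0.5) + (1.25)·(-2.5) + (0.25)·(3.5)) / 3 = -1.5/3 = -0.5
  S[V,V] = ((-0.25)·(-0.25) + (-3.25)·(-3.25) + (-0.25)·(-0.25) + (3.75)·(3.75)) / 3 = 24.75/3 = 8.25
  S[V,W] = ((-0.25)·(-0.5) + (-3.25)·(-0.5) + (-0.25)·(-2.5) + (3.75)·(3.5)) / 3 = 15.5/3 = 5.1667
  S[W,W] = ((-0.5)·(-0.5) + (-0.5)·(-0.5) + (-2.5)·(-2.5) + (3.5)·(3.5)) / 3 = 19/3 = 6.3333

S is symmetric (S[j,i] = S[i,j]). Assembling:

S = [[0.9167, 1.0833, -0.5],
 [1.0833, 8.25, 5.1667],
 [-0.5, 5.1667, 6.3333]]


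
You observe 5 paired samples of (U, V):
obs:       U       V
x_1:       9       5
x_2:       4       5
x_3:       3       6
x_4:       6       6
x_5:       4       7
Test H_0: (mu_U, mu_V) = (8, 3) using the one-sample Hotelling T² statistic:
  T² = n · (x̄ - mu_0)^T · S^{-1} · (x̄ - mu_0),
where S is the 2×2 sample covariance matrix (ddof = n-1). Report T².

Step 1 — sample mean vector:
  mean(U) = (9 + 4 + 3 + 6 + 4) / 5 = 26/5 = 5.2
  mean(V) = (5 + 5 + 6 + 6 + 7) / 5 = 29/5 = 5.8
  x̄ = (5.2, 5.8),  deviation x̄ - mu_0 = (5.2, 5.8) - (8, 3) = (-2.8, 2.8).

Step 2 — sample covariance matrix, S[i,j] = (1/(n-1)) · Σ_k (x_{k,i} - mean_i) · (x_{k,j} - mean_j), divisor n-1 = 4:
  S[U,U] = ((3.8)·(3.8) + (-1.2)·(-1.2) + (-2.2)·(-2.2) + (0.8)·(0.8) + (-1.2)·(-1.2)) / 4 = 22.8/4 = 5.7
  S[U,V] = ((3.8)·(-0.8) + (-1.2)·(-0.8) + (-2.2)·(0.2) + (0.8)·(0.2) + (-1.2)·(1.2)) / 4 = -3.8/4 = -0.95
  S[V,V] = ((-0.8)·(-0.8) + (-0.8)·(-0.8) + (0.2)·(0.2) + (0.2)·(0.2) + (1.2)·(1.2)) / 4 = 2.8/4 = 0.7
  S = [[5.7, -0.95],
 [-0.95, 0.7]].

Step 3 — invert S. det(S) = 5.7·0.7 - (-0.95)² = 3.0875.
  S^{-1} = (1/det) · [[d, -b], [-b, a]] = [[0.2267, 0.3077],
 [0.3077, 1.8462]].

Step 4 — quadratic form (x̄ - mu_0)^T · S^{-1} · (x̄ - mu_0):
  S^{-1} · (x̄ - mu_0) = (0.2267, 4.3077),
  (x̄ - mu_0)^T · [...] = (-2.8)·(0.2267) + (2.8)·(4.3077) = 11.4267.

Step 5 — scale by n: T² = 5 · 11.4267 = 57.1336.

T² ≈ 57.1336


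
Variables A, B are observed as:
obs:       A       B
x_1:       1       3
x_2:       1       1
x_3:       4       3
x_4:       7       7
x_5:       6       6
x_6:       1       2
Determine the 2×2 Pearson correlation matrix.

Step 1 — column means:
  mean(A) = (1 + 1 + 4 + 7 + 6 + 1) / 6 = 20/6 = 3.3333
  mean(B) = (3 + 1 + 3 + 7 + 6 + 2) / 6 = 22/6 = 3.6667

Step 2 — sample variances and covariances s[i,j] = (1/(n-1)) · Σ_k (x_{k,i} - mean_i) · (x_{k,j} - mean_j), with n-1 = 5:
  s[A,A] = ((-2.3333)·(-2.3333) + (-2.3333)·(-2.3333) + (0.6667)·(0.6667) + (3.6667)·(3.6667) + (2.6667)·(2.6667) + (-2.3333)·(-2.3333)) / 5 = 37.3333/5 = 7.4667
  s[A,B] = ((-2.3333)·(-0.6667) + (-2.3333)·(-2.6667) + (0.6667)·(-0.6667) + (3.6667)·(3.3333) + (2.6667)·(2.3333) + (-2.3333)·(-1.6667)) / 5 = 29.6667/5 = 5.9333
  s[B,B] = ((-0.6667)·(-0.6667) + (-2.6667)·(-2.6667) + (-0.6667)·(-0.6667) + (3.3333)·(3.3333) + (2.3333)·(2.3333) + (-1.6667)·(-1.6667)) / 5 = 27.3333/5 = 5.4667
  Sample standard deviations s_i = √(s[i,i]):
  s(A) = √(7.4667) = 2.7325
  s(B) = √(5.4667) = 2.3381

Step 3 — r_{ij} = s_{ij} / (s_i · s_j):
  r[A,A] = 1 (diagonal).
  r[A,B] = 5.9333 / (2.7325 · 2.3381) = 5.9333 / 6.3889 = 0.9287
  r[B,B] = 1 (diagonal).

R is symmetric with unit diagonal. Assembling:

R = [[1, 0.9287],
 [0.9287, 1]]


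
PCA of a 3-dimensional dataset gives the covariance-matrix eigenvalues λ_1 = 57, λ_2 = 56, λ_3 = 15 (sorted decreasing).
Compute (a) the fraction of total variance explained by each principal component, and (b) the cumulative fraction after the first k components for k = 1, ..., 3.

Step 1 — total variance = trace(Sigma) = Σ λ_i = 57 + 56 + 15 = 128.

Step 2 — fraction explained by component i = λ_i / Σ λ:
  PC1: 57/128 = 0.4453
  PC2: 56/128 = 0.4375
  PC3: 15/128 = 0.1172

Step 3 — cumulative fraction after k components = (λ_1 + ... + λ_k) / Σ λ:
  k = 1: 57/128 = 0.4453
  k = 2: (57 + 56)/128 = 113/128 = 0.8828
  k = 3: (57 + 56 + 15)/128 = 128/128 = 1

Summary (fraction, with percent):

explained: PC1 0.4453 (44.53%), PC2 0.4375 (43.75%), PC3 0.1172 (11.72%);  cumulative: 0.4453, 0.8828, 1


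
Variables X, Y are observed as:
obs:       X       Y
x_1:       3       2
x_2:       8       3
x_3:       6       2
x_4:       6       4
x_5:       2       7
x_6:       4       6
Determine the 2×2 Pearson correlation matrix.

Step 1 — column means:
  mean(X) = (3 + 8 + 6 + 6 + 2 + 4) / 6 = 29/6 = 4.8333
  mean(Y) = (2 + 3 + 2 + 4 + 7 + 6) / 6 = 24/6 = 4

Step 2 — sample variances and covariances s[i,j] = (1/(n-1)) · Σ_k (x_{k,i} - mean_i) · (x_{k,j} - mean_j), with n-1 = 5:
  s[X,X] = ((-1.8333)·(-1.8333) + (3.1667)·(3.1667) + (1.1667)·(1.1667) + (1.1667)·(1.1667) + (-2.8333)·(-2.8333) + (-0.8333)·(-0.8333)) / 5 = 24.8333/5 = 4.9667
  s[X,Y] = ((-1.8333)·(-2) + (3.1667)·(-1) + (1.1667)·(-2) + (1.1667)·(0) + (-2.8333)·(3) + (-0.8333)·(2)) / 5 = -12/5 = -2.4
  s[Y,Y] = ((-2)·(-2) + (-1)·(-1) + (-2)·(-2) + (0)·(0) + (3)·(3) + (2)·(2)) / 5 = 22/5 = 4.4
  Sample standard deviations s_i = √(s[i,i]):
  s(X) = √(4.9667) = 2.2286
  s(Y) = √(4.4) = 2.0976

Step 3 — r_{ij} = s_{ij} / (s_i · s_j):
  r[X,X] = 1 (diagonal).
  r[X,Y] = -2.4 / (2.2286 · 2.0976) = -2.4 / 4.6748 = -0.5134
  r[Y,Y] = 1 (diagonal).

R is symmetric with unit diagonal. Assembling:

R = [[1, -0.5134],
 [-0.5134, 1]]


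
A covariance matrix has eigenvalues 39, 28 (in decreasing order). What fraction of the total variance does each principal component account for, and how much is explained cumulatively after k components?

Step 1 — total variance = trace(Sigma) = Σ λ_i = 39 + 28 = 67.

Step 2 — fraction explained by component i = λ_i / Σ λ:
  PC1: 39/67 = 0.5821
  PC2: 28/67 = 0.4179

Step 3 — cumulative fraction after k components = (λ_1 + ... + λ_k) / Σ λ:
  k = 1: 39/67 = 0.5821
  k = 2: (39 + 28)/67 = 67/67 = 1

Summary (fraction, with percent):

explained: PC1 0.5821 (58.21%), PC2 0.4179 (41.79%);  cumulative: 0.5821, 1


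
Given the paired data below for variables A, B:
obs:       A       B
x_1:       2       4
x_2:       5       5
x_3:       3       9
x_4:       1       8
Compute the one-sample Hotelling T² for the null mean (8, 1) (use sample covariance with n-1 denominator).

Step 1 — sample mean vector:
  mean(A) = (2 + 5 + 3 + 1) / 4 = 11/4 = 2.75
  mean(B) = (4 + 5 + 9 + 8) / 4 = 26/4 = 6.5
  x̄ = (2.75, 6.5),  deviation x̄ - mu_0 = (2.75, 6.5) - (8, 1) = (-5.25, 5.5).

Step 2 — sample covariance matrix, S[i,j] = (1/(n-1)) · Σ_k (x_{k,i} - mean_i) · (x_{k,j} - mean_j), divisor n-1 = 3:
  S[A,A] = ((-0.75)·(-0.75) + (2.25)·(2.25) + (0.25)·(0.25) + (-1.75)·(-1.75)) / 3 = 8.75/3 = 2.9167
  S[A,B] = ((-0.75)·(-2.5) + (2.25)·(-1.5) + (0.25)·(2.5) + (-1.75)·(1.5)) / 3 = -3.5/3 = -1.1667
  S[B,B] = ((-2.5)·(-2.5) + (-1.5)·(-1.5) + (2.5)·(2.5) + (1.5)·(1.5)) / 3 = 17/3 = 5.6667
  S = [[2.9167, -1.1667],
 [-1.1667, 5.6667]].

Step 3 — invert S. det(S) = 2.9167·5.6667 - (-1.1667)² = 15.1667.
  S^{-1} = (1/det) · [[d, -b], [-b, a]] = [[0.3736, 0.0769],
 [0.0769, 0.1923]].

Step 4 — quadratic form (x̄ - mu_0)^T · S^{-1} · (x̄ - mu_0):
  S^{-1} · (x̄ - mu_0) = (-1.5385, 0.6538),
  (x̄ - mu_0)^T · [...] = (-5.25)·(-1.5385) + (5.5)·(0.6538) = 11.6731.

Step 5 — scale by n: T² = 4 · 11.6731 = 46.6923.

T² ≈ 46.6923


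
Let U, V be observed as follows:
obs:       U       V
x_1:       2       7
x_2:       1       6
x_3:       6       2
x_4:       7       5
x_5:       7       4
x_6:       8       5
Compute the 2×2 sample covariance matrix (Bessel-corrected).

Step 1 — column means:
  mean(U) = (2 + 1 + 6 + 7 + 7 + 8) / 6 = 31/6 = 5.1667
  mean(V) = (7 + 6 + 2 + 5 + 4 + 5) / 6 = 29/6 = 4.8333

Step 2 — sample covariance S[i,j] = (1/(n-1)) · Σ_k (x_{k,i} - mean_i) · (x_{k,j} - mean_j), with n-1 = 5.
  S[U,U] = ((-3.1667)·(-3.1667) + (-4.1667)·(-4.1667) + (0.8333)·(0.8333) + (1.8333)·(1.8333) + (1.8333)·(1.8333) + (2.8333)·(2.8333)) / 5 = 42.8333/5 = 8.5667
  S[U,V] = ((-3.1667)·(2.1667) + (-4.1667)·(1.1667) + (0.8333)·(-2.8333) + (1.8333)·(0.1667) + (1.8333)·(-0.8333) + (2.8333)·(0.1667)) / 5 = -14.8333/5 = -2.9667
  S[V,V] = ((2.1667)·(2.1667) + (1.1667)·(1.1667) + (-2.8333)·(-2.8333) + (0.1667)·(0.1667) + (-0.8333)·(-0.8333) + (0.1667)·(0.1667)) / 5 = 14.8333/5 = 2.9667

S is symmetric (S[j,i] = S[i,j]). Assembling:

S = [[8.5667, -2.9667],
 [-2.9667, 2.9667]]


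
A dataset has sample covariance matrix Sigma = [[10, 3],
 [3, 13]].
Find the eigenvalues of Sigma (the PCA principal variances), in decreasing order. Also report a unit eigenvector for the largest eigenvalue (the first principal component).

Step 1 — characteristic polynomial of 2×2 Sigma:
  det(Sigma - λI) = λ² - trace · λ + det = 0.
  trace = 10 + 13 = 23, det = 10·13 - (3)² = 121.
Step 2 — discriminant:
  Δ = trace² - 4·det = 529 - 484 = 45.
Step 3 — eigenvalues:
  λ = (trace ± √Δ)/2 = (23 ± 6.7082)/2,
  λ_1 = 14.8541,  λ_2 = 8.1459.

Step 4 — unit eigenvector for λ_1: solve (Sigma - λ_1 I)v = 0. First row:
  (10 - 14.8541)·v_x + (3)·v_y = 0, i.e. (-4.8541)·v_x + (3)·v_y = 0,
  so v ∝ (b, λ_1 - a) = (3, 4.8541) = u.
  ||u|| = √((3)² + (4.8541)²) = √(32.5623) ≈ 5.7063,
  v_1 = u/||u|| ≈ (0.5257, 0.8507) (||v_1|| = 1).

λ_1 = 14.8541,  λ_2 = 8.1459;  v_1 ≈ (0.5257, 0.8507)


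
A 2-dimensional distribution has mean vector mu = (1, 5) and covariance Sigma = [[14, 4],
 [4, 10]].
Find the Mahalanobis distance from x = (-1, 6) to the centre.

Step 1 — centre the observation: (x - mu) = (-2, 1).

Step 2 — invert Sigma. det(Sigma) = 14·10 - (4)² = 124.
  Sigma^{-1} = (1/det) · [[d, -b], [-b, a]] = [[0.0806, -0.0323],
 [-0.0323, 0.1129]].

Step 3 — form the quadratic (x - mu)^T · Sigma^{-1} · (x - mu):
  Sigma^{-1} · (x - mu) = (-0.1935, 0.1774).
  (x - mu)^T · [Sigma^{-1} · (x - mu)] = (-2)·(-0.1935) + (1)·(0.1774) = 0.5645.

Step 4 — take square root: d = √(0.5645) ≈ 0.7513.

d(x, mu) = √(0.5645) ≈ 0.7513


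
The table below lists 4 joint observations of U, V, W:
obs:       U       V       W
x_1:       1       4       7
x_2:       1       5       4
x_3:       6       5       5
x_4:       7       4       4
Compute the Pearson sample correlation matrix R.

Step 1 — column means:
  mean(U) = (1 + 1 + 6 + 7) / 4 = 15/4 = 3.75
  mean(V) = (4 + 5 + 5 + 4) / 4 = 18/4 = 4.5
  mean(W) = (7 + 4 + 5 + 4) / 4 = 20/4 = 5

Step 2 — sample variances and covariances s[i,j] = (1/(n-1)) · Σ_k (x_{k,i} - mean_i) · (x_{k,j} - mean_j), with n-1 = 3:
  s[U,U] = ((-2.75)·(-2.75) + (-2.75)·(-2.75) + (2.25)·(2.25) + (3.25)·(3.25)) / 3 = 30.75/3 = 10.25
  s[U,V] = ((-2.75)·(-0.5) + (-2.75)·(0.5) + (2.25)·(0.5) + (3.25)·(-0.5)) / 3 = -0.5/3 = -0.1667
  s[U,W] = ((-2.75)·(2) + (-2.75)·(-1) + (2.25)·(0) + (3.25)·(-1)) / 3 = -6/3 = -2
  s[V,V] = ((-0.5)·(-0.5) + (0.5)·(0.5) + (0.5)·(0.5) + (-0.5)·(-0.5)) / 3 = 1/3 = 0.3333
  s[V,W] = ((-0.5)·(2) + (0.5)·(-1) + (0.5)·(0) + (-0.5)·(-1)) / 3 = -1/3 = -0.3333
  s[W,W] = ((2)·(2) + (-1)·(-1) + (0)·(0) + (-1)·(-1)) / 3 = 6/3 = 2
  Sample standard deviations s_i = √(s[i,i]):
  s(U) = √(10.25) = 3.2016
  s(V) = √(0.3333) = 0.5774
  s(W) = √(2) = 1.4142

Step 3 — r_{ij} = s_{ij} / (s_i · s_j):
  r[U,U] = 1 (diagonal).
  r[U,V] = -0.1667 / (3.2016 · 0.5774) = -0.1667 / 1.8484 = -0.0902
  r[U,W] = -2 / (3.2016 · 1.4142) = -2 / 4.5277 = -0.4417
  r[V,V] = 1 (diagonal).
  r[V,W] = -0.3333 / (0.5774 · 1.4142) = -0.3333 / 0.8165 = -0.4082
  r[W,W] = 1 (diagonal).

R is symmetric with unit diagonal. Assembling:

R = [[1, -0.0902, -0.4417],
 [-0.0902, 1, -0.4082],
 [-0.4417, -0.4082, 1]]


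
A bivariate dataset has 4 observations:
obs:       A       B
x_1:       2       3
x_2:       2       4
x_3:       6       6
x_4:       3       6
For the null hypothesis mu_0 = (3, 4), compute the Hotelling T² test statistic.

Step 1 — sample mean vector:
  mean(A) = (2 + 2 + 6 + 3) / 4 = 13/4 = 3.25
  mean(B) = (3 + 4 + 6 + 6) / 4 = 19/4 = 4.75
  x̄ = (3.25, 4.75),  deviation x̄ - mu_0 = (3.25, 4.75) - (3, 4) = (0.25, 0.75).

Step 2 — sample covariance matrix, S[i,j] = (1/(n-1)) · Σ_k (x_{k,i} - mean_i) · (x_{k,j} - mean_j), divisor n-1 = 3:
  S[A,A] = ((-1.25)·(-1.25) + (-1.25)·(-1.25) + (2.75)·(2.75) + (-0.25)·(-0.25)) / 3 = 10.75/3 = 3.5833
  S[A,B] = ((-1.25)·(-1.75) + (-1.25)·(-0.75) + (2.75)·(1.25) + (-0.25)·(1.25)) / 3 = 6.25/3 = 2.0833
  S[B,B] = ((-1.75)·(-1.75) + (-0.75)·(-0.75) + (1.25)·(1.25) + (1.25)·(1.25)) / 3 = 6.75/3 = 2.25
  S = [[3.5833, 2.0833],
 [2.0833, 2.25]].

Step 3 — invert S. det(S) = 3.5833·2.25 - (2.0833)² = 3.7222.
  S^{-1} = (1/det) · [[d, -b], [-b, a]] = [[0.6045, -0.5597],
 [-0.5597, 0.9627]].

Step 4 — quadratic form (x̄ - mu_0)^T · S^{-1} · (x̄ - mu_0):
  S^{-1} · (x̄ - mu_0) = (-0.2687, 0.5821),
  (x̄ - mu_0)^T · [...] = (0.25)·(-0.2687) + (0.75)·(0.5821) = 0.3694.

Step 5 — scale by n: T² = 4 · 0.3694 = 1.4776.

T² ≈ 1.4776


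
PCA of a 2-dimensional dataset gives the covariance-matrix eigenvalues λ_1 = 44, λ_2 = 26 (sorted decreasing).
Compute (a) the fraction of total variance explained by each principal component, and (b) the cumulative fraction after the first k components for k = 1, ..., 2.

Step 1 — total variance = trace(Sigma) = Σ λ_i = 44 + 26 = 70.

Step 2 — fraction explained by component i = λ_i / Σ λ:
  PC1: 44/70 = 0.6286
  PC2: 26/70 = 0.3714

Step 3 — cumulative fraction after k components = (λ_1 + ... + λ_k) / Σ λ:
  k = 1: 44/70 = 0.6286
  k = 2: (44 + 26)/70 = 70/70 = 1

Summary (fraction, with percent):

explained: PC1 0.6286 (62.86%), PC2 0.3714 (37.14%);  cumulative: 0.6286, 1


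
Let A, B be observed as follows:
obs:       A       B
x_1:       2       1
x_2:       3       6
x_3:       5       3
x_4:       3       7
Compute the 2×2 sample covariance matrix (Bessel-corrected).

Step 1 — column means:
  mean(A) = (2 + 3 + 5 + 3) / 4 = 13/4 = 3.25
  mean(B) = (1 + 6 + 3 + 7) / 4 = 17/4 = 4.25

Step 2 — sample covariance S[i,j] = (1/(n-1)) · Σ_k (x_{k,i} - mean_i) · (x_{k,j} - mean_j), with n-1 = 3.
  S[A,A] = ((-1.25)·(-1.25) + (-0.25)·(-0.25) + (1.75)·(1.75) + (-0.25)·(-0.25)) / 3 = 4.75/3 = 1.5833
  S[A,B] = ((-1.25)·(-3.25) + (-0.25)·(1.75) + (1.75)·(-1.25) + (-0.25)·(2.75)) / 3 = 0.75/3 = 0.25
  S[B,B] = ((-3.25)·(-3.25) + (1.75)·(1.75) + (-1.25)·(-1.25) + (2.75)·(2.75)) / 3 = 22.75/3 = 7.5833

S is symmetric (S[j,i] = S[i,j]). Assembling:

S = [[1.5833, 0.25],
 [0.25, 7.5833]]


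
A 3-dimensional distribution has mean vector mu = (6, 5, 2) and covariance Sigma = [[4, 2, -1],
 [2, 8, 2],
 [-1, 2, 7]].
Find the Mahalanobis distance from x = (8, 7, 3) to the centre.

Step 1 — centre the observation: (x - mu) = (2, 2, 1).

Step 2 — invert Sigma (cofactor / det for 3×3, or solve directly):
  Sigma^{-1} = [[0.3171, -0.0976, 0.0732],
 [-0.0976, 0.1646, -0.061],
 [0.0732, -0.061, 0.1707]].

Step 3 — form the quadratic (x - mu)^T · Sigma^{-1} · (x - mu):
  Sigma^{-1} · (x - mu) = (0.5122, 0.0732, 0.1951).
  (x - mu)^T · [Sigma^{-1} · (x - mu)] = (2)·(0.5122) + (2)·(0.0732) + (1)·(0.1951) = 1.3659.

Step 4 — take square root: d = √(1.3659) ≈ 1.1687.

d(x, mu) = √(1.3659) ≈ 1.1687


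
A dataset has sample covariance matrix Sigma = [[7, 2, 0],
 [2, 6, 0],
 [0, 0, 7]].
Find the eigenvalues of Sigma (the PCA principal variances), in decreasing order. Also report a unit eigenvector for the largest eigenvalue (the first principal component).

Step 1 — characteristic polynomial p(λ) = det(λI - Sigma) = λ³ - tr·λ² + c_1·λ - det, where tr = trace, c_1 = sum of the principal 2×2 minors, det = det(Sigma):
  tr = 7 + 6 + 7 = 20,
  c_1 = (7·6 - (2)²) + (7·7 - (0)²) + (6·7 - (0)²) = 38 + 49 + 42 = 129,
  det = 7·(6·7 - (0)²) - (2)·((2)·7 - (0)·(0)) + (0)·((2)·(0) - 6·(0)) = 7·(42) - (2)·(14) + (0)·(0) = 266.
  So p(λ) = λ³ - 20λ² + 129λ - 266.
Step 2 — look for an integer root (rational root theorem: any rational root is an integer divisor of 266). Testing λ = 7:
  p(7) = 343 - 980 + 903 - 266 = 0  ✓
  Dividing out (λ - 7): p(λ) = (λ - 7)(λ² - 13λ + 38).
Step 3 — remaining eigenvalues from the quadratic λ² - 13λ + 38 = 0:
  Δ = 13² - 4·38 = 169 - 152 = 17,  λ = (13 ± √17)/2 = (13 ± 4.1231)/2 ≈ 8.5616 or 4.4384.
  Sorted: λ_1 = 8.5616,  λ_2 = 7,  λ_3 = 4.4384  (check: sum = 20 = tr ✓).

Step 4 — unit eigenvector for λ_1 ≈ 8.5616: v spans the null space of (Sigma - λ_1 I), whose rows are
  r_1 = (-1.5616, 2, 0),  r_2 = (2, -2.5616, 0),  r_3 = (0, 0, -1.5616).
  v is orthogonal to every row, so take v ∝ r_1 × r_3 = ((2)·(-1.5616) - (0)·(0), (0)·(0) - (-1.5616)·(-1.5616), (-1.5616)·(0) - (2)·(0)) ≈ (-3.1231, -2.4384, 0).
  Rescale (multiply by -1 so the first nonzero entry is positive): u = (3.1231, 2.4384, 0).
  ||u|| = √((3.1231)² + (2.4384)² + (0)²) = √(15.6998) ≈ 3.9623,  v_1 = u/||u|| ≈ (0.7882, 0.6154, 0) (||v_1|| = 1).

λ_1 = 8.5616,  λ_2 = 7,  λ_3 = 4.4384;  v_1 ≈ (0.7882, 0.6154, 0)


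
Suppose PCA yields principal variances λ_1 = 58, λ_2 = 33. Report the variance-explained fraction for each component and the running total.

Step 1 — total variance = trace(Sigma) = Σ λ_i = 58 + 33 = 91.

Step 2 — fraction explained by component i = λ_i / Σ λ:
  PC1: 58/91 = 0.6374
  PC2: 33/91 = 0.3626

Step 3 — cumulative fraction after k components = (λ_1 + ... + λ_k) / Σ λ:
  k = 1: 58/91 = 0.6374
  k = 2: (58 + 33)/91 = 91/91 = 1

Summary (fraction, with percent):

explained: PC1 0.6374 (63.74%), PC2 0.3626 (36.26%);  cumulative: 0.6374, 1


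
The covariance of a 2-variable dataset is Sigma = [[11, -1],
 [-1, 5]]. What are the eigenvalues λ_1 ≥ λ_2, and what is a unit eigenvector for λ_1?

Step 1 — characteristic polynomial of 2×2 Sigma:
  det(Sigma - λI) = λ² - trace · λ + det = 0.
  trace = 11 + 5 = 16, det = 11·5 - (-1)² = 54.
Step 2 — discriminant:
  Δ = trace² - 4·det = 256 - 216 = 40.
Step 3 — eigenvalues:
  λ = (trace ± √Δ)/2 = (16 ± 6.3246)/2,
  λ_1 = 11.1623,  λ_2 = 4.8377.

Step 4 — unit eigenvector for λ_1: solve (Sigma - λ_1 I)v = 0. First row:
  (11 - 11.1623)·v_x + (-1)·v_y = 0, i.e. (-0.1623)·v_x + (-1)·v_y = 0,
  so v ∝ (b, λ_1 - a) = (-1, 0.1623); multiply by -1 so the first entry is positive: u = (1, -0.1623).
  ||u|| = √((1)² + (-0.1623)²) = √(1.0263) ≈ 1.0131,
  v_1 = u/||u|| ≈ (0.9871, -0.1602) (||v_1|| = 1).

λ_1 = 11.1623,  λ_2 = 4.8377;  v_1 ≈ (0.9871, -0.1602)


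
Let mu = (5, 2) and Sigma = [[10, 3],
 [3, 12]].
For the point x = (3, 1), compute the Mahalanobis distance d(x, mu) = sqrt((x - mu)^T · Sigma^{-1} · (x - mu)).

Step 1 — centre the observation: (x - mu) = (-2, -1).

Step 2 — invert Sigma. det(Sigma) = 10·12 - (3)² = 111.
  Sigma^{-1} = (1/det) · [[d, -b], [-b, a]] = [[0.1081, -0.027],
 [-0.027, 0.0901]].

Step 3 — form the quadratic (x - mu)^T · Sigma^{-1} · (x - mu):
  Sigma^{-1} · (x - mu) = (-0.1892, -0.036).
  (x - mu)^T · [Sigma^{-1} · (x - mu)] = (-2)·(-0.1892) + (-1)·(-0.036) = 0.4144.

Step 4 — take square root: d = √(0.4144) ≈ 0.6438.

d(x, mu) = √(0.4144) ≈ 0.6438


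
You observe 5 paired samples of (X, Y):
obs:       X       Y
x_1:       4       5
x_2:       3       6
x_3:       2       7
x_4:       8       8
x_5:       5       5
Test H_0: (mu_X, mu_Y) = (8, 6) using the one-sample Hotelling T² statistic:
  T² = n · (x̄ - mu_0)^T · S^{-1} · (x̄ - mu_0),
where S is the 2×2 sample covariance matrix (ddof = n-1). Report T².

Step 1 — sample mean vector:
  mean(X) = (4 + 3 + 2 + 8 + 5) / 5 = 22/5 = 4.4
  mean(Y) = (5 + 6 + 7 + 8 + 5) / 5 = 31/5 = 6.2
  x̄ = (4.4, 6.2),  deviation x̄ - mu_0 = (4.4, 6.2) - (8, 6) = (-3.6, 0.2).

Step 2 — sample covariance matrix, S[i,j] = (1/(n-1)) · Σ_k (x_{k,i} - mean_i) · (x_{k,j} - mean_j), divisor n-1 = 4:
  S[X,X] = ((-0.4)·(-0.4) + (-1.4)·(-1.4) + (-2.4)·(-2.4) + (3.6)·(3.6) + (0.6)·(0.6)) / 4 = 21.2/4 = 5.3
  S[X,Y] = ((-0.4)·(-1.2) + (-1.4)·(-0.2) + (-2.4)·(0.8) + (3.6)·(1.8) + (0.6)·(-1.2)) / 4 = 4.6/4 = 1.15
  S[Y,Y] = ((-1.2)·(-1.2) + (-0.2)·(-0.2) + (0.8)·(0.8) + (1.8)·(1.8) + (-1.2)·(-1.2)) / 4 = 6.8/4 = 1.7
  S = [[5.3, 1.15],
 [1.15, 1.7]].

Step 3 — invert S. det(S) = 5.3·1.7 - (1.15)² = 7.6875.
  S^{-1} = (1/det) · [[d, -b], [-b, a]] = [[0.2211, -0.1496],
 [-0.1496, 0.6894]].

Step 4 — quadratic form (x̄ - mu_0)^T · S^{-1} · (x̄ - mu_0):
  S^{-1} · (x̄ - mu_0) = (-0.826, 0.6764),
  (x̄ - mu_0)^T · [...] = (-3.6)·(-0.826) + (0.2)·(0.6764) = 3.1089.

Step 5 — scale by n: T² = 5 · 3.1089 = 15.5447.

T² ≈ 15.5447


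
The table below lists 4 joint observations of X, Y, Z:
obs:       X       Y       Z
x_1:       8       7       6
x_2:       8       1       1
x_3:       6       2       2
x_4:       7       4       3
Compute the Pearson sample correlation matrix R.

Step 1 — column means:
  mean(X) = (8 + 8 + 6 + 7) / 4 = 29/4 = 7.25
  mean(Y) = (7 + 1 + 2 + 4) / 4 = 14/4 = 3.5
  mean(Z) = (6 + 1 + 2 + 3) / 4 = 12/4 = 3

Step 2 — sample variances and covariances s[i,j] = (1/(n-1)) · Σ_k (x_{k,i} - mean_i) · (x_{k,j} - mean_j), with n-1 = 3:
  s[X,X] = ((0.75)·(0.75) + (0.75)·(0.75) + (-1.25)·(-1.25) + (-0.25)·(-0.25)) / 3 = 2.75/3 = 0.9167
  s[X,Y] = ((0.75)·(3.5) + (0.75)·(-2.5) + (-1.25)·(-1.5) + (-0.25)·(0.5)) / 3 = 2.5/3 = 0.8333
  s[X,Z] = ((0.75)·(3) + (0.75)·(-2) + (-1.25)·(-1) + (-0.25)·(0)) / 3 = 2/3 = 0.6667
  s[Y,Y] = ((3.5)·(3.5) + (-2.5)·(-2.5) + (-1.5)·(-1.5) + (0.5)·(0.5)) / 3 = 21/3 = 7
  s[Y,Z] = ((3.5)·(3) + (-2.5)·(-2) + (-1.5)·(-1) + (0.5)·(0)) / 3 = 17/3 = 5.6667
  s[Z,Z] = ((3)·(3) + (-2)·(-2) + (-1)·(-1) + (0)·(0)) / 3 = 14/3 = 4.6667
  Sample standard deviations s_i = √(s[i,i]):
  s(X) = √(0.9167) = 0.9574
  s(Y) = √(7) = 2.6458
  s(Z) = √(4.6667) = 2.1602

Step 3 — r_{ij} = s_{ij} / (s_i · s_j):
  r[X,X] = 1 (diagonal).
  r[X,Y] = 0.8333 / (0.9574 · 2.6458) = 0.8333 / 2.5331 = 0.329
  r[X,Z] = 0.6667 / (0.9574 · 2.1602) = 0.6667 / 2.0683 = 0.3223
  r[Y,Y] = 1 (diagonal).
  r[Y,Z] = 5.6667 / (2.6458 · 2.1602) = 5.6667 / 5.7155 = 0.9915
  r[Z,Z] = 1 (diagonal).

R is symmetric with unit diagonal. Assembling:

R = [[1, 0.329, 0.3223],
 [0.329, 1, 0.9915],
 [0.3223, 0.9915, 1]]


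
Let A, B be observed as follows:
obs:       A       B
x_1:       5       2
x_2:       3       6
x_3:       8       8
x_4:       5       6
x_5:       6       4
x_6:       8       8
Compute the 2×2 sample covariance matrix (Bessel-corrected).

Step 1 — column means:
  mean(A) = (5 + 3 + 8 + 5 + 6 + 8) / 6 = 35/6 = 5.8333
  mean(B) = (2 + 6 + 8 + 6 + 4 + 8) / 6 = 34/6 = 5.6667

Step 2 — sample covariance S[i,j] = (1/(n-1)) · Σ_k (x_{k,i} - mean_i) · (x_{k,j} - mean_j), with n-1 = 5.
  S[A,A] = ((-0.8333)·(-0.8333) + (-2.8333)·(-2.8333) + (2.1667)·(2.1667) + (-0.8333)·(-0.8333) + (0.1667)·(0.1667) + (2.1667)·(2.1667)) / 5 = 18.8333/5 = 3.7667
  S[A,B] = ((-0.8333)·(-3.6667) + (-2.8333)·(0.3333) + (2.1667)·(2.3333) + (-0.8333)·(0.3333) + (0.1667)·(-1.6667) + (2.1667)·(2.3333)) / 5 = 11.6667/5 = 2.3333
  S[B,B] = ((-3.6667)·(-3.6667) + (0.3333)·(0.3333) + (2.3333)·(2.3333) + (0.3333)·(0.3333) + (-1.6667)·(-1.6667) + (2.3333)·(2.3333)) / 5 = 27.3333/5 = 5.4667

S is symmetric (S[j,i] = S[i,j]). Assembling:

S = [[3.7667, 2.3333],
 [2.3333, 5.4667]]


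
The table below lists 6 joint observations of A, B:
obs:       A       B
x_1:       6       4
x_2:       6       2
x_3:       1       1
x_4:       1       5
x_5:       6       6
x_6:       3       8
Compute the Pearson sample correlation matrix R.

Step 1 — column means:
  mean(A) = (6 + 6 + 1 + 1 + 6 + 3) / 6 = 23/6 = 3.8333
  mean(B) = (4 + 2 + 1 + 5 + 6 + 8) / 6 = 26/6 = 4.3333

Step 2 — sample variances and covariances s[i,j] = (1/(n-1)) · Σ_k (x_{k,i} - mean_i) · (x_{k,j} - mean_j), with n-1 = 5:
  s[A,A] = ((2.1667)·(2.1667) + (2.1667)·(2.1667) + (-2.8333)·(-2.8333) + (-2.8333)·(-2.8333) + (2.1667)·(2.1667) + (-0.8333)·(-0.8333)) / 5 = 30.8333/5 = 6.1667
  s[A,B] = ((2.1667)·(-0.3333) + (2.1667)·(-2.3333) + (-2.8333)·(-3.3333) + (-2.8333)·(0.6667) + (2.1667)·(1.6667) + (-0.8333)·(3.6667)) / 5 = 2.3333/5 = 0.4667
  s[B,B] = ((-0.3333)·(-0.3333) + (-2.3333)·(-2.3333) + (-3.3333)·(-3.3333) + (0.6667)·(0.6667) + (1.6667)·(1.6667) + (3.6667)·(3.6667)) / 5 = 33.3333/5 = 6.6667
  Sample standard deviations s_i = √(s[i,i]):
  s(A) = √(6.1667) = 2.4833
  s(B) = √(6.6667) = 2.582

Step 3 — r_{ij} = s_{ij} / (s_i · s_j):
  r[A,A] = 1 (diagonal).
  r[A,B] = 0.4667 / (2.4833 · 2.582) = 0.4667 / 6.4118 = 0.0728
  r[B,B] = 1 (diagonal).

R is symmetric with unit diagonal. Assembling:

R = [[1, 0.0728],
 [0.0728, 1]]


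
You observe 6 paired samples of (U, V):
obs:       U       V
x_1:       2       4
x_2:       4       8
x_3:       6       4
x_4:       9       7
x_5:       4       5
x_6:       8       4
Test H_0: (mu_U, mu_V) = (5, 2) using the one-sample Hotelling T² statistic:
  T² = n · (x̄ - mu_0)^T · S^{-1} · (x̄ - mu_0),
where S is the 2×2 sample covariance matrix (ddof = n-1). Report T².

Step 1 — sample mean vector:
  mean(U) = (2 + 4 + 6 + 9 + 4 + 8) / 6 = 33/6 = 5.5
  mean(V) = (4 + 8 + 4 + 7 + 5 + 4) / 6 = 32/6 = 5.3333
  x̄ = (5.5, 5.3333),  deviation x̄ - mu_0 = (5.5, 5.3333) - (5, 2) = (0.5, 3.3333).

Step 2 — sample covariance matrix, S[i,j] = (1/(n-1)) · Σ_k (x_{k,i} - mean_i) · (x_{k,j} - mean_j), divisor n-1 = 5:
  S[U,U] = ((-3.5)·(-3.5) + (-1.5)·(-1.5) + (0.5)·(0.5) + (3.5)·(3.5) + (-1.5)·(-1.5) + (2.5)·(2.5)) / 5 = 35.5/5 = 7.1
  S[U,V] = ((-3.5)·(-1.3333) + (-1.5)·(2.6667) + (0.5)·(-1.3333) + (3.5)·(1.6667) + (-1.5)·(-0.3333) + (2.5)·(-1.3333)) / 5 = 3/5 = 0.6
  S[V,V] = ((-1.3333)·(-1.3333) + (2.6667)·(2.6667) + (-1.3333)·(-1.3333) + (1.6667)·(1.6667) + (-0.3333)·(-0.3333) + (-1.3333)·(-1.3333)) / 5 = 15.3333/5 = 3.0667
  S = [[7.1, 0.6],
 [0.6, 3.0667]].

Step 3 — invert S. det(S) = 7.1·3.0667 - (0.6)² = 21.4133.
  S^{-1} = (1/det) · [[d, -b], [-b, a]] = [[0.1432, -0.028],
 [-0.028, 0.3316]].

Step 4 — quadratic form (x̄ - mu_0)^T · S^{-1} · (x̄ - mu_0):
  S^{-1} · (x̄ - mu_0) = (-0.0218, 1.0912),
  (x̄ - mu_0)^T · [...] = (0.5)·(-0.0218) + (3.3333)·(1.0912) = 3.6265.

Step 5 — scale by n: T² = 6 · 3.6265 = 21.759.

T² ≈ 21.759


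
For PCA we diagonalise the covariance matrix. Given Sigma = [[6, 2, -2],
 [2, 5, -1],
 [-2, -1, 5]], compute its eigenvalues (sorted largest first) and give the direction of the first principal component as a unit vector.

Step 1 — characteristic polynomial p(λ) = det(λI - Sigma) = λ³ - tr·λ² + c_1·λ - det, where tr = trace, c_1 = sum of the principal 2×2 minors, det = det(Sigma):
  tr = 6 + 5 + 5 = 16,
  c_1 = (6·5 - (2)²) + (6·5 - (-2)²) + (5·5 - (-1)²) = 26 + 26 + 24 = 76,
  det = 6·(5·5 - (-1)²) - (2)·((2)·5 - (-1)·(-2)) + (-2)·((2)·(-1) - 5·(-2)) = 6·(24) - (2)·(8) + (-2)·(8) = 112.
  So p(λ) = λ³ - 16λ² + 76λ - 112.
Step 2 — look for an integer root (rational root theorem: any rational root is an integer divisor of 112). Testing λ = 4:
  p(4) = 64 - 256 + 304 - 112 = 0  ✓
  Dividing out (λ - 4): p(λ) = (λ - 4)(λ² - 12λ + 28).
Step 3 — remaining eigenvalues from the quadratic λ² - 12λ + 28 = 0:
  Δ = 12² - 4·28 = 144 - 112 = 32,  λ = (12 ± √32)/2 = (12 ± 5.6569)/2 ≈ 8.8284 or 3.1716.
  Sorted: λ_1 = 8.8284,  λ_2 = 4,  λ_3 = 3.1716  (check: sum = 16 = tr ✓).

Step 4 — unit eigenvector for λ_1 ≈ 8.8284: v spans the null space of (Sigma - λ_1 I), whose rows are
  r_1 = (-2.8284, 2, -2),  r_2 = (2, -3.8284, -1),  r_3 = (-2, -1, -3.8284).
  v is orthogonal to every row, so take v ∝ r_1 × r_2 = ((2)·(-1) - (-2)·(-3.8284), (-2)·(2) - (-2.8284)·(-1), (-2.8284)·(-3.8284) - (2)·(2)) ≈ (-9.6569, -6.8284, 6.8284).
  Rescale (multiply by -1 so the first nonzero entry is positive): u = (9.6569, 6.8284, -6.8284).
  ||u|| = √((9.6569)² + (6.8284)² + (-6.8284)²) = √(186.5097) ≈ 13.6569,  v_1 = u/||u|| ≈ (0.7071, 0.5, -0.5) (||v_1|| = 1).

λ_1 = 8.8284,  λ_2 = 4,  λ_3 = 3.1716;  v_1 ≈ (0.7071, 0.5, -0.5)


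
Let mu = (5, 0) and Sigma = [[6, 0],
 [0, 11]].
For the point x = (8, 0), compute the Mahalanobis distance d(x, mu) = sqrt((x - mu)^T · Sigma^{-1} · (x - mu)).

Step 1 — centre the observation: (x - mu) = (3, 0).

Step 2 — invert Sigma. det(Sigma) = 6·11 - (0)² = 66.
  Sigma^{-1} = (1/det) · [[d, -b], [-b, a]] = [[0.1667, 0],
 [0, 0.0909]].

Step 3 — form the quadratic (x - mu)^T · Sigma^{-1} · (x - mu):
  Sigma^{-1} · (x - mu) = (0.5, 0).
  (x - mu)^T · [Sigma^{-1} · (x - mu)] = (3)·(0.5) + (0)·(0) = 1.5.

Step 4 — take square root: d = √(1.5) ≈ 1.2247.

d(x, mu) = √(1.5) ≈ 1.2247


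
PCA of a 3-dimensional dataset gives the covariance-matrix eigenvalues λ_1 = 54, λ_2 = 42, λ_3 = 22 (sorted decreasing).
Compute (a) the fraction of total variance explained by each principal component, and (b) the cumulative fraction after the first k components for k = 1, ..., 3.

Step 1 — total variance = trace(Sigma) = Σ λ_i = 54 + 42 + 22 = 118.

Step 2 — fraction explained by component i = λ_i / Σ λ:
  PC1: 54/118 = 0.4576
  PC2: 42/118 = 0.3559
  PC3: 22/118 = 0.1864

Step 3 — cumulative fraction after k components = (λ_1 + ... + λ_k) / Σ λ:
  k = 1: 54/118 = 0.4576
  k = 2: (54 + 42)/118 = 96/118 = 0.8136
  k = 3: (54 + 42 + 22)/118 = 118/118 = 1

Summary (fraction, with percent):

explained: PC1 0.4576 (45.76%), PC2 0.3559 (35.59%), PC3 0.1864 (18.64%);  cumulative: 0.4576, 0.8136, 1


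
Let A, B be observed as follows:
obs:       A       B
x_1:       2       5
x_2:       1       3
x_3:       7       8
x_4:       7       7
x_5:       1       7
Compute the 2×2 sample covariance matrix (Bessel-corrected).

Step 1 — column means:
  mean(A) = (2 + 1 + 7 + 7 + 1) / 5 = 18/5 = 3.6
  mean(B) = (5 + 3 + 8 + 7 + 7) / 5 = 30/5 = 6

Step 2 — sample covariance S[i,j] = (1/(n-1)) · Σ_k (x_{k,i} - mean_i) · (x_{k,j} - mean_j), with n-1 = 4.
  S[A,A] = ((-1.6)·(-1.6) + (-2.6)·(-2.6) + (3.4)·(3.4) + (3.4)·(3.4) + (-2.6)·(-2.6)) / 4 = 39.2/4 = 9.8
  S[A,B] = ((-1.6)·(-1) + (-2.6)·(-3) + (3.4)·(2) + (3.4)·(1) + (-2.6)·(1)) / 4 = 17/4 = 4.25
  S[B,B] = ((-1)·(-1) + (-3)·(-3) + (2)·(2) + (1)·(1) + (1)·(1)) / 4 = 16/4 = 4

S is symmetric (S[j,i] = S[i,j]). Assembling:

S = [[9.8, 4.25],
 [4.25, 4]]


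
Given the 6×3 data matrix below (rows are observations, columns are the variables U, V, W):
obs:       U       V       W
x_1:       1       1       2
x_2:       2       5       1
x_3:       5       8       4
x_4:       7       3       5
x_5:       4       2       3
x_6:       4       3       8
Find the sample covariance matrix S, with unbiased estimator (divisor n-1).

Step 1 — column means:
  mean(U) = (1 + 2 + 5 + 7 + 4 + 4) / 6 = 23/6 = 3.8333
  mean(V) = (1 + 5 + 8 + 3 + 2 + 3) / 6 = 22/6 = 3.6667
  mean(W) = (2 + 1 + 4 + 5 + 3 + 8) / 6 = 23/6 = 3.8333

Step 2 — sample covariance S[i,j] = (1/(n-1)) · Σ_k (x_{k,i} - mean_i) · (x_{k,j} - mean_j), with n-1 = 5.
  S[U,U] = ((-2.8333)·(-2.8333) + (-1.8333)·(-1.8333) + (1.1667)·(1.1667) + (3.1667)·(3.1667) + (0.1667)·(0.1667) + (0.1667)·(0.1667)) / 5 = 22.8333/5 = 4.5667
  S[U,V] = ((-2.8333)·(-2.6667) + (-1.8333)·(1.3333) + (1.1667)·(4.3333) + (3.1667)·(-0.6667) + (0.1667)·(-1.6667) + (0.1667)·(-0.6667)) / 5 = 7.6667/5 = 1.5333
  S[U,W] = ((-2.8333)·(-1.8333) + (-1.8333)·(-2.8333) + (1.1667)·(0.1667) + (3.1667)·(1.1667) + (0.1667)·(-0.8333) + (0.1667)·(4.1667)) / 5 = 14.8333/5 = 2.9667
  S[V,V] = ((-2.6667)·(-2.6667) + (1.3333)·(1.3333) + (4.3333)·(4.3333) + (-0.6667)·(-0.6667) + (-1.6667)·(-1.6667) + (-0.6667)·(-0.6667)) / 5 = 31.3333/5 = 6.2667
  S[V,W] = ((-2.6667)·(-1.8333) + (1.3333)·(-2.8333) + (4.3333)·(0.1667) + (-0.6667)·(1.1667) + (-1.6667)·(-0.8333) + (-0.6667)·(4.1667)) / 5 = -0.3333/5 = -0.0667
  S[W,W] = ((-1.8333)·(-1.8333) + (-2.8333)·(-2.8333) + (0.1667)·(0.1667) + (1.1667)·(1.1667) + (-0.8333)·(-0.8333) + (4.1667)·(4.1667)) / 5 = 30.8333/5 = 6.1667

S is symmetric (S[j,i] = S[i,j]). Assembling:

S = [[4.5667, 1.5333, 2.9667],
 [1.5333, 6.2667, -0.0667],
 [2.9667, -0.0667, 6.1667]]


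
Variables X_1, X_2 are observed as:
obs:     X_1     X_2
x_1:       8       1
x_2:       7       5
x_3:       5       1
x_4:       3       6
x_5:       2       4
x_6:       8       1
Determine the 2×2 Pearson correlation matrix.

Step 1 — column means:
  mean(X_1) = (8 + 7 + 5 + 3 + 2 + 8) / 6 = 33/6 = 5.5
  mean(X_2) = (1 + 5 + 1 + 6 + 4 + 1) / 6 = 18/6 = 3

Step 2 — sample variances and covariances s[i,j] = (1/(n-1)) · Σ_k (x_{k,i} - mean_i) · (x_{k,j} - mean_j), with n-1 = 5:
  s[X_1,X_1] = ((2.5)·(2.5) + (1.5)·(1.5) + (-0.5)·(-0.5) + (-2.5)·(-2.5) + (-3.5)·(-3.5) + (2.5)·(2.5)) / 5 = 33.5/5 = 6.7
  s[X_1,X_2] = ((2.5)·(-2) + (1.5)·(2) + (-0.5)·(-2) + (-2.5)·(3) + (-3.5)·(1) + (2.5)·(-2)) / 5 = -17/5 = -3.4
  s[X_2,X_2] = ((-2)·(-2) + (2)·(2) + (-2)·(-2) + (3)·(3) + (1)·(1) + (-2)·(-2)) / 5 = 26/5 = 5.2
  Sample standard deviations s_i = √(s[i,i]):
  s(X_1) = √(6.7) = 2.5884
  s(X_2) = √(5.2) = 2.2804

Step 3 — r_{ij} = s_{ij} / (s_i · s_j):
  r[X_1,X_1] = 1 (diagonal).
  r[X_1,X_2] = -3.4 / (2.5884 · 2.2804) = -3.4 / 5.9025 = -0.576
  r[X_2,X_2] = 1 (diagonal).

R is symmetric with unit diagonal. Assembling:

R = [[1, -0.576],
 [-0.576, 1]]


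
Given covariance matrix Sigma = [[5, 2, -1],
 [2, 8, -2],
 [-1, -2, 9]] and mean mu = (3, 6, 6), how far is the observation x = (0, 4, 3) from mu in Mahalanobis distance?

Step 1 — centre the observation: (x - mu) = (-3, -2, -3).

Step 2 — invert Sigma (cofactor / det for 3×3, or solve directly):
  Sigma^{-1} = [[0.2237, -0.0526, 0.0132],
 [-0.0526, 0.1447, 0.0263],
 [0.0132, 0.0263, 0.1184]].

Step 3 — form the quadratic (x - mu)^T · Sigma^{-1} · (x - mu):
  Sigma^{-1} · (x - mu) = (-0.6053, -0.2105, -0.4474).
  (x - mu)^T · [Sigma^{-1} · (x - mu)] = (-3)·(-0.6053) + (-2)·(-0.2105) + (-3)·(-0.4474) = 3.5789.

Step 4 — take square root: d = √(3.5789) ≈ 1.8918.

d(x, mu) = √(3.5789) ≈ 1.8918
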